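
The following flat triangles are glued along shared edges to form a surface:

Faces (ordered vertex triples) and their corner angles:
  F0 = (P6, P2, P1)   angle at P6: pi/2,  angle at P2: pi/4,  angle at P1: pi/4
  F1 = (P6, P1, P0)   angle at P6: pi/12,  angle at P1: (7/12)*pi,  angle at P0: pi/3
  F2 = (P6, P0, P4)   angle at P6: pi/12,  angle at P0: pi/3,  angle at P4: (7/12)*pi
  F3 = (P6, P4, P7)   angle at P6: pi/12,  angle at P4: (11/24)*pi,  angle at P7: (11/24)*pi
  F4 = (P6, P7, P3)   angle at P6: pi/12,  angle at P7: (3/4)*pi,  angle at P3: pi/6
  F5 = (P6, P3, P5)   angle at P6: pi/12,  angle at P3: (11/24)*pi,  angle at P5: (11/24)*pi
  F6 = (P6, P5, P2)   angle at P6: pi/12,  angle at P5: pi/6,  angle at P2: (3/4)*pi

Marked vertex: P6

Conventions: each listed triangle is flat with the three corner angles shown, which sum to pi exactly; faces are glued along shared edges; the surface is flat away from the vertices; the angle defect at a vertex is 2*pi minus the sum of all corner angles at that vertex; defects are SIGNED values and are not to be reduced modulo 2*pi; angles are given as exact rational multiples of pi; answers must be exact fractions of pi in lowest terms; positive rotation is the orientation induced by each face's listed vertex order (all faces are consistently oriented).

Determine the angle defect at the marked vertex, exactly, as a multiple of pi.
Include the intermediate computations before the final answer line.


Sum of corner angles at P6: pi
defect = 2*pi - pi

Answer: defect(P6) = pi


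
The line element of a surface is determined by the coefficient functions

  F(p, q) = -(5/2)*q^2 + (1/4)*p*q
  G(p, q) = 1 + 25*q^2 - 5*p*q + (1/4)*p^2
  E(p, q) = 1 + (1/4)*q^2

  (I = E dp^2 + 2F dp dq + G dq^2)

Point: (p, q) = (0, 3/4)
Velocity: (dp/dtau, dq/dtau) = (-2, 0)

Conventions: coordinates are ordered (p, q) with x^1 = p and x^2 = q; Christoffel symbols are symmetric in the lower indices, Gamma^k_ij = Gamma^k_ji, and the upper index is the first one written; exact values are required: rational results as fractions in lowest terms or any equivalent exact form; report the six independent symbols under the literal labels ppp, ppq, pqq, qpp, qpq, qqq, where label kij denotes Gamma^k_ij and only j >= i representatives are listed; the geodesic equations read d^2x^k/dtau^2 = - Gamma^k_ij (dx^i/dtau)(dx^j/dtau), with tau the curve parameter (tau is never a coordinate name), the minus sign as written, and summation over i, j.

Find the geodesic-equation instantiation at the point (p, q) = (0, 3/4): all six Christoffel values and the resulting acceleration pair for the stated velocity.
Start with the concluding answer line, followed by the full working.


Answer: Gamma_ppp = 0, Gamma_ppq = 12/973, Gamma_pqq = -120/973, Gamma_qpp = 0, Gamma_qpq = -120/973, Gamma_qqq = 1200/973; accelerations (d^2p/dtau^2, d^2q/dtau^2) = (0, 0)

E = 73/64, F = -45/32, G = 241/16 at the point
E_p = 0, E_q = 3/8, F_p = 3/16, F_q = -15/4, G_p = -15/4, G_q = 75/2
EG - F^2 = 973/64;  g^inv = (64/973) * [[241/16, 45/32], [45/32, 73/64]]
first-kind symbols [ij,l] = (1/2)(d_i g_jl + d_j g_il - d_l g_ij): [pp,p] = E_p/2 = 0, [pp,q] = F_p - E_q/2 = 0, [pq,p] = E_q/2 = 3/16, [pq,q] = G_p/2 = -15/8, [qq,p] = F_q - G_p/2 = -15/8, [qq,q] = G_q/2 = 75/4
Gamma^p_ij = (G*[ij,p] - F*[ij,q])/(EG - F^2), Gamma^q_ij = (E*[ij,q] - F*[ij,p])/(EG - F^2)
Gamma_ppp = 0, Gamma_ppq = 12/973, Gamma_pqq = -120/973, Gamma_qpp = 0, Gamma_qpq = -120/973, Gamma_qqq = 1200/973
d^2p/dtau^2 = -(Gamma_ppp*(-2)^2 + 2*Gamma_ppq*(-2)*(0) + Gamma_pqq*(0)^2) = 0
d^2q/dtau^2 = -(Gamma_qpp*(-2)^2 + 2*Gamma_qpq*(-2)*(0) + Gamma_qqq*(0)^2) = 0


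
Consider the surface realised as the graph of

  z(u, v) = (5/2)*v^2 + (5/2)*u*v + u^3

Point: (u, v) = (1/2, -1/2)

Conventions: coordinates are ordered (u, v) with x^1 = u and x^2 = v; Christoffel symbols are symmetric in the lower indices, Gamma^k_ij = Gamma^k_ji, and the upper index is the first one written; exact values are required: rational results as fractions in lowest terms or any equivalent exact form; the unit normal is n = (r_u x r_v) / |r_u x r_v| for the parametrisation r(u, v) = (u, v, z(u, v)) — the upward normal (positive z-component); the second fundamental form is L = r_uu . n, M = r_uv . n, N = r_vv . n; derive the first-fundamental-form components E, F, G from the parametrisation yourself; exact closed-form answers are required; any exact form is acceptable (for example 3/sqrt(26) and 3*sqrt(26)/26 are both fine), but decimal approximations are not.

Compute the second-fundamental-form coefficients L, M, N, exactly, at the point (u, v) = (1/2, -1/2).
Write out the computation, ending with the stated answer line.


z_u = -1/2, z_v = -5/4, z_uu = 3, z_uv = 5/2, z_vv = 5
E = 5/4, F = 5/8, G = 41/16; answer radicand W^2 = 45/16
unnormalised second-form numerators: l = 3, m = 5/2, n = 5; L = l/sqrt(45/16), and similarly M = m/sqrt(W^2), N = n/sqrt(W^2)

Answer: L = 4*sqrt(5)/5, M = 2*sqrt(5)/3, N = 4*sqrt(5)/3


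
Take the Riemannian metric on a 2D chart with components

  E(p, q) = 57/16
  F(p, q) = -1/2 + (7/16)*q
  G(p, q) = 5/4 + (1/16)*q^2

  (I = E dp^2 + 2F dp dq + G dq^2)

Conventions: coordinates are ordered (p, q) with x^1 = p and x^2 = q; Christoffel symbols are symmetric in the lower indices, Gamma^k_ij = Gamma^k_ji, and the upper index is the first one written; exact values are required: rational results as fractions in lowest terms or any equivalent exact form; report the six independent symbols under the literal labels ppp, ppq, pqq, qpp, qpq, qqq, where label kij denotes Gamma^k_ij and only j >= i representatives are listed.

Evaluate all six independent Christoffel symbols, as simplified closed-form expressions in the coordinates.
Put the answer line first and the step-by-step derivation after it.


Answer: Gamma_ppp = 0, Gamma_ppq = 0, Gamma_pqq = (2*q + 35)/(2*q^2 + 28*q + 269), Gamma_qpp = 0, Gamma_qpq = 0, Gamma_qqq = (2*q + 14)/(2*q^2 + 28*q + 269)

E = 57/16; F = -1/2 + (7/16)*q; G = 5/4 + (1/16)*q^2
Gamma^k_ij = (1/2) g^{kl} (d_i g_jl + d_j g_il - d_l g_ij), with g^inv = (1/(EG-F^2)) [[G, -F], [-F, E]]
first partials: E_p = 0, E_q = 0, F_p = 0, F_q = 7/16, G_p = 0, G_q = (1/8)*q
D = EG - F^2 = 269/64 + (7/16)*q + (1/32)*q^2
expanded: Gamma^p_pp = (G E_p - 2F F_p + F E_q)/(2D), Gamma^p_pq = (G E_q - F G_p)/(2D), Gamma^p_qq = (2G F_q - G G_p - F G_q)/(2D), Gamma^q_pp = (2E F_p - E E_q - F E_p)/(2D), Gamma^q_pq = (E G_p - F E_q)/(2D), Gamma^q_qq = (E G_q - 2F F_q + F G_p)/(2D); substitute and cancel common factors


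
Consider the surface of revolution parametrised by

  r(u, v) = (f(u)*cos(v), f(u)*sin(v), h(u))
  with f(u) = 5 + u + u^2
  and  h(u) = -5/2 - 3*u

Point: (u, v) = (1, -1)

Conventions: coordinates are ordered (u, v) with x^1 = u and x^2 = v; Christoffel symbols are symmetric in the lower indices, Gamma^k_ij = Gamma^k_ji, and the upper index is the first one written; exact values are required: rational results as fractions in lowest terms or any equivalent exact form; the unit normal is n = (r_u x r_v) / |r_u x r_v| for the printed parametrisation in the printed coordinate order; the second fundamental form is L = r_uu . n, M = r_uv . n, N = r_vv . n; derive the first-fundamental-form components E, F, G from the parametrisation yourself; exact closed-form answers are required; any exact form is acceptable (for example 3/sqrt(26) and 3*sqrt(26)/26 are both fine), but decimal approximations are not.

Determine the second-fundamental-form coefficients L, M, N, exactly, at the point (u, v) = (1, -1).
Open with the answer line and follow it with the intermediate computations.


Answer: L = sqrt(2), M = 0, N = -7*sqrt(2)/2

f = 7, f' = 3, f'' = 2, h' = -3, h'' = 0
E = 18, F = 0, G = 49; answer radicand W^2 = 18
unnormalised second-form numerators: l = 6, m = 0, n = -21; L = l/sqrt(18), and similarly M = m/sqrt(W^2), N = n/sqrt(W^2)


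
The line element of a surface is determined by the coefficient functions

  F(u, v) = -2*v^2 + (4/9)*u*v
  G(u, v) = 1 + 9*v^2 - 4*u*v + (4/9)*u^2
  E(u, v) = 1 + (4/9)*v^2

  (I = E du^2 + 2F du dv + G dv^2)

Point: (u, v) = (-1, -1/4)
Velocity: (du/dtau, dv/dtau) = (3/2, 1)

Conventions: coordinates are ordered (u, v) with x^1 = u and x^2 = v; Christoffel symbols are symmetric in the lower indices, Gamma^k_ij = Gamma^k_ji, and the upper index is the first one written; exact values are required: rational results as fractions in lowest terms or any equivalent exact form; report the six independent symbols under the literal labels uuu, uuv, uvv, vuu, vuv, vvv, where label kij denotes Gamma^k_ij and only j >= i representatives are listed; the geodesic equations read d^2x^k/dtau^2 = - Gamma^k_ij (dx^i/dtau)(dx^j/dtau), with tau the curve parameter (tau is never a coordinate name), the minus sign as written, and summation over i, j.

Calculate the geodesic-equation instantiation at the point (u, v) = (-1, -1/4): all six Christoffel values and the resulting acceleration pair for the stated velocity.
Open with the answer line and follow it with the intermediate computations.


Answer: Gamma_uuu = 0, Gamma_uuv = -16/149, Gamma_uvv = 72/149, Gamma_vuu = 0, Gamma_vuv = 8/149, Gamma_vvv = -36/149; accelerations (d^2u/dtau^2, d^2v/dtau^2) = (-24/149, 12/149)

E = 37/36, F = -1/72, G = 145/144 at the point
E_u = 0, E_v = -2/9, F_u = -1/9, F_v = 5/9, G_u = 1/9, G_v = -1/2
EG - F^2 = 149/144;  g^inv = (144/149) * [[145/144, 1/72], [1/72, 37/36]]
first-kind symbols [ij,l] = (1/2)(d_i g_jl + d_j g_il - d_l g_ij): [uu,u] = E_u/2 = 0, [uu,v] = F_u - E_v/2 = 0, [uv,u] = E_v/2 = -1/9, [uv,v] = G_u/2 = 1/18, [vv,u] = F_v - G_u/2 = 1/2, [vv,v] = G_v/2 = -1/4
Gamma^u_ij = (G*[ij,u] - F*[ij,v])/(EG - F^2), Gamma^v_ij = (E*[ij,v] - F*[ij,u])/(EG - F^2)
Gamma_uuu = 0, Gamma_uuv = -16/149, Gamma_uvv = 72/149, Gamma_vuu = 0, Gamma_vuv = 8/149, Gamma_vvv = -36/149
d^2u/dtau^2 = -(Gamma_uuu*(3/2)^2 + 2*Gamma_uuv*(3/2)*(1) + Gamma_uvv*(1)^2) = -24/149
d^2v/dtau^2 = -(Gamma_vuu*(3/2)^2 + 2*Gamma_vuv*(3/2)*(1) + Gamma_vvv*(1)^2) = 12/149


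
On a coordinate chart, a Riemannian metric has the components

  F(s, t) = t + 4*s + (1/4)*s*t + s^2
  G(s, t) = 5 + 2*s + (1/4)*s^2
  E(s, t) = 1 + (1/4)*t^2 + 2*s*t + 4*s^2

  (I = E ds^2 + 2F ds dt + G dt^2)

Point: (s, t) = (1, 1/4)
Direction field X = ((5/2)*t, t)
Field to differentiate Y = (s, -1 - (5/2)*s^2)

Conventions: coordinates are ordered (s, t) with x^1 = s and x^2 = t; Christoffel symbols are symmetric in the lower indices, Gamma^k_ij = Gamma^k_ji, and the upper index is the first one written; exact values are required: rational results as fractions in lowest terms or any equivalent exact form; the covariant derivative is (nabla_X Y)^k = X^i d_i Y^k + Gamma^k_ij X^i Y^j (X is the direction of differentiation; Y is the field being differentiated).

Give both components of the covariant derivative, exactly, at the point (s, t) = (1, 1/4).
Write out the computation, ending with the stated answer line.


E = 353/64, F = 85/16, G = 29/4 at the point
E_s = 17/2, E_t = 17/8, F_s = 97/16, F_t = 5/4, G_s = 5/2, G_t = 0
EG - F^2 = 753/64;  g^inv = (64/753) * [[29/4, -85/16], [-85/16, 353/64]]
first-kind symbols [ij,l] = (1/2)(d_i g_jl + d_j g_il - d_l g_ij): [ss,s] = E_s/2 = 17/4, [ss,t] = F_s - E_t/2 = 5, [st,s] = E_t/2 = 17/16, [st,t] = G_s/2 = 5/4, [tt,s] = F_t - G_s/2 = 0, [tt,t] = G_t/2 = 0
Gamma^s_ij = (G*[ij,s] - F*[ij,t])/(EG - F^2), Gamma^t_ij = (E*[ij,t] - F*[ij,s])/(EG - F^2)
Gamma_sss = 272/753, Gamma_sst = 68/753, Gamma_stt = 0, Gamma_tss = 320/753, Gamma_tst = 80/753, Gamma_ttt = 0
X = (5/8, 1/4), Y = (1, -7/2) at the point

Answer: (nabla_X Y)^s = 1357/2008, (nabla_X Y)^t = -6155/2008


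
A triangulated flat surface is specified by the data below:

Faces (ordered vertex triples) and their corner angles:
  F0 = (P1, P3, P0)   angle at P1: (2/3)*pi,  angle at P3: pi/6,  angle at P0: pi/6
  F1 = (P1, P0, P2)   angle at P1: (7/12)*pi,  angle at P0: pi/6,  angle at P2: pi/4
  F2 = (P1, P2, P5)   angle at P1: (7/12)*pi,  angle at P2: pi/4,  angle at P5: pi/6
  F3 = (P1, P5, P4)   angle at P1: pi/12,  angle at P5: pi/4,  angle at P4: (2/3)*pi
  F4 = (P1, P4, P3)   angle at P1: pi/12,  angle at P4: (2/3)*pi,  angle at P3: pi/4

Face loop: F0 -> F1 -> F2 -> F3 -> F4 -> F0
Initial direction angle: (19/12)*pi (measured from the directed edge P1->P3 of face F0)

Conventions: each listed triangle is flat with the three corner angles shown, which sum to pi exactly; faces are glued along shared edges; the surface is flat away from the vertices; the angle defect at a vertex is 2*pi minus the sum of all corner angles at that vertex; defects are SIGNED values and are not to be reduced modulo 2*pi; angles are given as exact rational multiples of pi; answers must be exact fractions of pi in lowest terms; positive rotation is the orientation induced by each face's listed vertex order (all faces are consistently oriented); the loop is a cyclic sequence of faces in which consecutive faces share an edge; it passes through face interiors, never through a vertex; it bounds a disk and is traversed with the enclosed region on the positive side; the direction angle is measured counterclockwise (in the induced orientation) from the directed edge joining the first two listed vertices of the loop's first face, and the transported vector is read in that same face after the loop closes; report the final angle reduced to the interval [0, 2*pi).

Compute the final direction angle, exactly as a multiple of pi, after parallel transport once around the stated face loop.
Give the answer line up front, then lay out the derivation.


Answer: final direction angle = (19/12)*pi

enclosed vertex P1: corner angles sum to 2*pi, defect = 2*pi - 2*pi = 0
final direction = starting direction + enclosed defect total, reduced mod 2*pi (induced orientation)
final angle = (19/12)*pi + 0 = (19/12)*pi (mod 2*pi)


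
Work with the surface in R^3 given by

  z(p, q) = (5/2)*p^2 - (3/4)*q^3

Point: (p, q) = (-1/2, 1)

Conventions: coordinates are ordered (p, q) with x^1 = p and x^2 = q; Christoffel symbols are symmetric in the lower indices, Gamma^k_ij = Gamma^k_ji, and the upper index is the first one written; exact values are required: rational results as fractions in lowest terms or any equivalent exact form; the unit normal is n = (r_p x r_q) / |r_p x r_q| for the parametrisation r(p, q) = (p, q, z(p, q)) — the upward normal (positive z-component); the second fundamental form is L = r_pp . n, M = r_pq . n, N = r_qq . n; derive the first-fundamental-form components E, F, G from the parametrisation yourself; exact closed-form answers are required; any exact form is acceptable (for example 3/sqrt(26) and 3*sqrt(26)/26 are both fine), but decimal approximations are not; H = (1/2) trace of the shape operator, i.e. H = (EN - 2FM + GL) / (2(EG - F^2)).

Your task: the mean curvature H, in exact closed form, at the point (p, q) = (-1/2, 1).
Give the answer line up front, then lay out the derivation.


Answer: H = -74*sqrt(197)/38809

z_p = -5/2, z_q = -9/4, z_pp = 5, z_pq = 0, z_qq = -9/2
E = 29/4, F = 45/8, G = 97/16; answer radicand W^2 = 197/16
unnormalised second-form numerators: l = 5, m = 0, n = -9/2; L = l/sqrt(197/16), and similarly M = m/sqrt(W^2), N = n/sqrt(W^2)
H = (E*n - 2*F*m + G*l) / (2*(EG - F^2)*sqrt(W^2)); E*n - 2*F*m + G*l = -37/16, EG - F^2 = 197/16, so H = (-37/394)/sqrt(197/16)


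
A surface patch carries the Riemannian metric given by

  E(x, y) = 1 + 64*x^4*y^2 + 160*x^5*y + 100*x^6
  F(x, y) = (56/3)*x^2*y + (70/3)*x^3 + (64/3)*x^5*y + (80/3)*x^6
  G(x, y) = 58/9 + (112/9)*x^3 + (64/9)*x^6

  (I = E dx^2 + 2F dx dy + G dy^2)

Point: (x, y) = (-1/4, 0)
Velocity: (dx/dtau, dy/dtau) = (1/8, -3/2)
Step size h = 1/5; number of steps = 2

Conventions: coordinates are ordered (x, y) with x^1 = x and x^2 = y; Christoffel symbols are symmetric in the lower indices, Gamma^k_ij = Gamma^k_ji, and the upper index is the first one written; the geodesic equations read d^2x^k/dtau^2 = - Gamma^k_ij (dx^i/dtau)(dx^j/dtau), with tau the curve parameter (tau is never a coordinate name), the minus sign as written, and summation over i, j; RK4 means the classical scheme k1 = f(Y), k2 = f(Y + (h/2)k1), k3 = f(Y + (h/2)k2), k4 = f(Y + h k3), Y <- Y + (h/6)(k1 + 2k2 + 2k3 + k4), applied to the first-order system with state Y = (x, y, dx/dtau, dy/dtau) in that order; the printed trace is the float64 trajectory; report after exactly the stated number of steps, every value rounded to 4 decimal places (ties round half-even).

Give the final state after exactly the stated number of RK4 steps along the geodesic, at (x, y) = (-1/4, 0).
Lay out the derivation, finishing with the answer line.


f(Y) = (dx/dtau, dy/dtau, -Gamma^x_ij Y'^i Y'^j, -Gamma^y_ij Y'^i Y'^j) with the Gammas evaluated at the stage position; h = 0.200000; intermediate values shown to 6 dp
step 0: x = -0.2500, y = 0.0000, dx/dtau = 0.1250, dy/dtau = -1.5000
step 1:
  k1: at (x, y) = (-0.250000, 0.000000), (dx/dtau, dy/dtau) = (0.125000, -1.500000); Gamma_xxx = -0.046680, Gamma_xxy = -0.012448, Gamma_xyy = 0.000000, Gamma_yxx = 0.684635, Gamma_yxy = 0.182569, Gamma_yyy = 0.000000; k1 = (0.125000, -1.500000, -0.003939, 0.057766)
  k2: at (x, y) = (-0.237500, -0.150000), (dx/dtau, dy/dtau) = (0.124606, -1.494223); Gamma_xxx = -0.072183, Gamma_xxy = -0.014399, Gamma_xyy = 0.000000, Gamma_yxx = 0.822451, Gamma_yxy = 0.164059, Gamma_yyy = 0.000000; k2 = (0.124606, -1.494223, -0.004241, 0.048322)
  k3: at (x, y) = (-0.237539, -0.149422), (dx/dtau, dy/dtau) = (0.124576, -1.495168); Gamma_xxx = -0.072075, Gamma_xxy = -0.014392, Gamma_xyy = 0.000000, Gamma_yxx = 0.821905, Gamma_yxy = 0.164116, Gamma_yyy = 0.000000; k3 = (0.124576, -1.495168, -0.004243, 0.048382)
  k4: at (x, y) = (-0.225085, -0.299034), (dx/dtau, dy/dtau) = (0.124151, -1.490324); Gamma_xxx = -0.096066, Gamma_xxy = -0.014994, Gamma_xyy = 0.000000, Gamma_yxx = 0.940474, Gamma_yxy = 0.146787, Gamma_yyy = 0.000000; k4 = (0.124151, -1.490324, -0.004068, 0.039823)
  Y <- Y + (h/6)(k1 + 2k2 + 2k3 + k4): x = -0.2251, y = -0.2990, dx/dtau = 0.1242, dy/dtau = -1.4903
step 2:
  k1: at (x, y) = (-0.225083, -0.298970), (dx/dtau, dy/dtau) = (0.124168, -1.490300); Gamma_xxx = -0.096044, Gamma_xxy = -0.014992, Gamma_xyy = 0.000000, Gamma_yxx = 0.940380, Gamma_yxy = 0.146785, Gamma_yyy = 0.000000; k1 = (0.124168, -1.490300, -0.004068, 0.039826)
  k2: at (x, y) = (-0.212666, -0.448000), (dx/dtau, dy/dtau) = (0.123761, -1.486318); Gamma_xxx = -0.116416, Gamma_xxy = -0.014619, Gamma_xyy = 0.000000, Gamma_yxx = 1.040171, Gamma_yxy = 0.130623, Gamma_yyy = 0.000000; k2 = (0.123761, -1.486318, -0.003595, 0.032123)
  k3: at (x, y) = (-0.212707, -0.447602), (dx/dtau, dy/dtau) = (0.123808, -1.487088); Gamma_xxx = -0.116383, Gamma_xxy = -0.014623, Gamma_xyy = 0.000000, Gamma_yxx = 1.039981, Gamma_yxy = 0.130673, Gamma_yyy = 0.000000; k3 = (0.123808, -1.487088, -0.003601, 0.032176)
  k4: at (x, y) = (-0.200321, -0.596388), (dx/dtau, dy/dtau) = (0.123447, -1.483865); Gamma_xxx = -0.131940, Gamma_xxy = -0.013596, Gamma_xyy = 0.000000, Gamma_yxx = 1.122085, Gamma_yxy = 0.115627, Gamma_yyy = 0.000000; k4 = (0.123447, -1.483865, -0.002970, 0.025261)
  Y <- Y + (h/6)(k1 + 2k2 + 2k3 + k4): x = -0.2003, y = -0.5963, dx/dtau = 0.1235, dy/dtau = -1.4838

Answer: x = -0.2003, y = -0.5963, dx/dtau = 0.1235, dy/dtau = -1.4838


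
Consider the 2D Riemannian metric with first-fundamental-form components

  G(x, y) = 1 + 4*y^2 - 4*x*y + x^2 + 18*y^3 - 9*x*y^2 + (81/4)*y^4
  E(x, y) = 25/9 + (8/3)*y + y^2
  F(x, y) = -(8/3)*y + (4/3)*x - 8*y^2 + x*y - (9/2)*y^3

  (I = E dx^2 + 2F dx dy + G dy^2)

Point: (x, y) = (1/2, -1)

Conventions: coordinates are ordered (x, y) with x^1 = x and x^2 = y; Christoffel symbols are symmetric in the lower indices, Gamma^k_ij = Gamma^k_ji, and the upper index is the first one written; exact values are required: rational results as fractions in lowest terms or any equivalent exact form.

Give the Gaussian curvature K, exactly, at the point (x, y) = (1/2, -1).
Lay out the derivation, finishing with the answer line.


E = 10/9, F = -2/3, G = 5, EG - F^2 = 46/9 at the point
E_x = 0, E_y = 2/3, F_x = 1/3, F_y = 1/3, G_x = -4, G_y = -28
E_yy = 2, F_xy = 1, G_xx = 2
K follows from Brioschi's formula, (det M1 - det M2)/(EG - F^2)^2.
M1 = [[-E_yy/2 + F_xy - G_xx/2, E_x/2, F_x - E_y/2], [F_y - G_x/2, E, F], [G_y/2, F, G]] = [[-1, 0, 0], [7/3, 10/9, -2/3], [-14, -2/3, 5]]; det M1 = -46/9
M2 = [[0, E_y/2, G_x/2], [E_y/2, E, F], [G_x/2, F, G]] = [[0, 1/3, -2], [1/3, 10/9, -2/3], [-2, -2/3, 5]]; det M2 = -37/9
det M1 - det M2 = -1; K = -1 / (46/9)^2 = -81/2116

Answer: K = -81/2116


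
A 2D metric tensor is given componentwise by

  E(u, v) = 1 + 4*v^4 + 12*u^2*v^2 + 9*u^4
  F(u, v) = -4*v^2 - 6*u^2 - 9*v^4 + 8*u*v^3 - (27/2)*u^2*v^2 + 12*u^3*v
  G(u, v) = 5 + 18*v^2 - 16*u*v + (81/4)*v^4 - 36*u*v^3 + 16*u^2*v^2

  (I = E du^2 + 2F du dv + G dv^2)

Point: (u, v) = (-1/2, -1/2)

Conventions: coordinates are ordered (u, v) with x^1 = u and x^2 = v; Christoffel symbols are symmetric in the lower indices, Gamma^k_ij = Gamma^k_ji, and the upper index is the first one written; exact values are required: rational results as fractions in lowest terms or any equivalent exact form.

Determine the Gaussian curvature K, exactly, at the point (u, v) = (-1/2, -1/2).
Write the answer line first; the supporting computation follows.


Answer: K = -47104/205209

E = 41/16, F = -85/32, G = 353/64, EG - F^2 = 453/64 at the point
E_u = -15/2, E_v = -5, F_u = 31/8, F_v = 59/8, G_u = 17/2, G_v = -85/8
E_vv = 18, F_uv = 3/2, G_uu = 8
Apply the Brioschi formula K = (det M1 - det M2)/(EG - F^2)^2 over the derivative matrices of E, F, G.
M1 = [[-E_vv/2 + F_uv - G_uu/2, E_u/2, F_u - E_v/2], [F_v - G_u/2, E, F], [G_v/2, F, G]] = [[-23/2, -15/4, 51/8], [25/8, 41/16, -85/32], [-85/16, -85/32, 353/64]]; det M1 = -573/16
M2 = [[0, E_v/2, G_u/2], [E_v/2, E, F], [G_u/2, F, G]] = [[0, -5/2, 17/4], [-5/2, 41/16, -85/32], [17/4, -85/32, 353/64]]; det M2 = -389/16
det M1 - det M2 = -23/2; K = -23/2 / (453/64)^2 = -47104/205209


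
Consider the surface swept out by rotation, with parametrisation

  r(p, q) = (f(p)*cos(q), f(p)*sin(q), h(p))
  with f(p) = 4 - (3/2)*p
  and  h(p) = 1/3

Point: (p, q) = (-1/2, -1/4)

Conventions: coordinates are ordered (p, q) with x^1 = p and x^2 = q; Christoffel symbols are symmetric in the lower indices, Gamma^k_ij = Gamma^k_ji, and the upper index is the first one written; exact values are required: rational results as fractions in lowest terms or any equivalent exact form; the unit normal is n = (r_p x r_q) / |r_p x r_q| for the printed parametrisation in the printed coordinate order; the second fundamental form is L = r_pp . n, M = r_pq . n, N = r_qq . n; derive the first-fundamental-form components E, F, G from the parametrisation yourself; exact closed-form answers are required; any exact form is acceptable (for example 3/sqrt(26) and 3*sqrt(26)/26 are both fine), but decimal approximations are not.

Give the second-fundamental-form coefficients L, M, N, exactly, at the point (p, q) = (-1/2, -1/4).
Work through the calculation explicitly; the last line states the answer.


f = 19/4, f' = -3/2, f'' = 0, h' = 0, h'' = 0
E = 9/4, F = 0, G = 361/16; answer radicand W^2 = 9/4
unnormalised second-form numerators: l = 0, m = 0, n = 0; L = l/sqrt(9/4), and similarly M = m/sqrt(W^2), N = n/sqrt(W^2)

Answer: L = 0, M = 0, N = 0


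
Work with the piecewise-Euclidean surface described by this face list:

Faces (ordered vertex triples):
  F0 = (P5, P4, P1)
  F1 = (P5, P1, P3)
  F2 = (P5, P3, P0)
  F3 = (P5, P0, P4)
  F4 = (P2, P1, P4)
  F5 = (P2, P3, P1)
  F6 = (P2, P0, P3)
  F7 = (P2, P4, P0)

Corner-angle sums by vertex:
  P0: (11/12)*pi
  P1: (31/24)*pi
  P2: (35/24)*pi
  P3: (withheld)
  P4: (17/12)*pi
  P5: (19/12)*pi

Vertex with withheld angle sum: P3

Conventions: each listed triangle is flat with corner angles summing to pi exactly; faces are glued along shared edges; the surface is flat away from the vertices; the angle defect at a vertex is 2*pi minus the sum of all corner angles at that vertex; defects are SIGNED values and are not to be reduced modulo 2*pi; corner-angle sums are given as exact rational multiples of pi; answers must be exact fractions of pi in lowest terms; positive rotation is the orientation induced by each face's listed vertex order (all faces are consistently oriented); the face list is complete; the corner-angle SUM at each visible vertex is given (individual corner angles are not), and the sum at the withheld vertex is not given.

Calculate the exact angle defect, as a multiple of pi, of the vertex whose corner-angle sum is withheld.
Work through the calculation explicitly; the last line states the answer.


V = 6, E = 12, F = 8; chi = V - E + F = 2
Gauss-Bonnet: total defect = 2*pi*chi = 4*pi; visible defects sum to (10/3)*pi

Answer: defect(P3) = (2/3)*pi


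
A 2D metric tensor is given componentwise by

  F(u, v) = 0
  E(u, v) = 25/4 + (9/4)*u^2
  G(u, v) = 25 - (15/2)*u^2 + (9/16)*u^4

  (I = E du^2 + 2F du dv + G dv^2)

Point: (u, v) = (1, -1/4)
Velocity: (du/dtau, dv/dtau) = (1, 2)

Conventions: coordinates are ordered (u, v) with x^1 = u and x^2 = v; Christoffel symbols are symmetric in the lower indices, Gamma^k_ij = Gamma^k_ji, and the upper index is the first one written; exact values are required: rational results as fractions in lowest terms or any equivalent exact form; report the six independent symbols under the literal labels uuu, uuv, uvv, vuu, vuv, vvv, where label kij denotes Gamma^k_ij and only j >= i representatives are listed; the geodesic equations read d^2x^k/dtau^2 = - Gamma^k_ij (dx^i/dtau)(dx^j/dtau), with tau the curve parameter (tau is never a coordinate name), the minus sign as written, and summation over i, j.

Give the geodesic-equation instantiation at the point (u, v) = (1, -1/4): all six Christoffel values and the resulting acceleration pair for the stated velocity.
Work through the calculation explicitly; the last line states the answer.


E = 17/2, F = 0, G = 289/16 at the point
E_u = 9/2, E_v = 0, F_u = 0, F_v = 0, G_u = -51/4, G_v = 0
EG - F^2 = 4913/32;  g^inv = (32/4913) * [[289/16, 0], [0, 17/2]]
first-kind symbols [ij,l] = (1/2)(d_i g_jl + d_j g_il - d_l g_ij): [uu,u] = E_u/2 = 9/4, [uu,v] = F_u - E_v/2 = 0, [uv,u] = E_v/2 = 0, [uv,v] = G_u/2 = -51/8, [vv,u] = F_v - G_u/2 = 51/8, [vv,v] = G_v/2 = 0
Gamma^u_ij = (G*[ij,u] - F*[ij,v])/(EG - F^2), Gamma^v_ij = (E*[ij,v] - F*[ij,u])/(EG - F^2)
Gamma_uuu = 9/34, Gamma_uuv = 0, Gamma_uvv = 3/4, Gamma_vuu = 0, Gamma_vuv = -6/17, Gamma_vvv = 0
d^2u/dtau^2 = -(Gamma_uuu*(1)^2 + 2*Gamma_uuv*(1)*(2) + Gamma_uvv*(2)^2) = -111/34
d^2v/dtau^2 = -(Gamma_vuu*(1)^2 + 2*Gamma_vuv*(1)*(2) + Gamma_vvv*(2)^2) = 24/17

Answer: Gamma_uuu = 9/34, Gamma_uuv = 0, Gamma_uvv = 3/4, Gamma_vuu = 0, Gamma_vuv = -6/17, Gamma_vvv = 0; accelerations (d^2u/dtau^2, d^2v/dtau^2) = (-111/34, 24/17)


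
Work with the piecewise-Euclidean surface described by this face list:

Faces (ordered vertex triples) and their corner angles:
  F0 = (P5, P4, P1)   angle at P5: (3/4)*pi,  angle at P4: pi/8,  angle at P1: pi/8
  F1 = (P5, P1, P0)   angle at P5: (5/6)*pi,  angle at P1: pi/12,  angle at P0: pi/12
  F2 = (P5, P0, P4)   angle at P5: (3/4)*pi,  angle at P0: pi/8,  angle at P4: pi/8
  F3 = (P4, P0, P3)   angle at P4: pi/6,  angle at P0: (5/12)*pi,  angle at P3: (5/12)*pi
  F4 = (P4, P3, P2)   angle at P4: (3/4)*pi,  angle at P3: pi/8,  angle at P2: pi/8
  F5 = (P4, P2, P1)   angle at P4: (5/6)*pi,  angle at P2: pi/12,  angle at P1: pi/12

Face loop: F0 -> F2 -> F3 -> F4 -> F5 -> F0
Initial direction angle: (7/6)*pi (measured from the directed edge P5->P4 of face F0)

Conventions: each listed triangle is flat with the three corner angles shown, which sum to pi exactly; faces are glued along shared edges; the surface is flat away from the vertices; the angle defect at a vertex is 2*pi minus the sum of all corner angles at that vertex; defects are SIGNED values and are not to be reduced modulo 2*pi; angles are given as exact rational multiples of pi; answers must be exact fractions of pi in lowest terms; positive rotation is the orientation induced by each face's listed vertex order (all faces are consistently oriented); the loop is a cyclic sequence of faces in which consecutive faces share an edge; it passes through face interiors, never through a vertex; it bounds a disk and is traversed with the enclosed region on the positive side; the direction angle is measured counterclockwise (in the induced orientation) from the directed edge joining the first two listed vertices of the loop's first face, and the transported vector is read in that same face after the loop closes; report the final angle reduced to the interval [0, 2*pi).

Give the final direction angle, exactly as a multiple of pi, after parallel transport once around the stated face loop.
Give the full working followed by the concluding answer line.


enclosed vertex P4: corner angles sum to 2*pi, defect = 2*pi - 2*pi = 0
transport around the loop rotates by the sum of enclosed defects; add to the initial angle mod 2*pi
final angle = (7/6)*pi + 0 = (7/6)*pi (mod 2*pi)

Answer: final direction angle = (7/6)*pi


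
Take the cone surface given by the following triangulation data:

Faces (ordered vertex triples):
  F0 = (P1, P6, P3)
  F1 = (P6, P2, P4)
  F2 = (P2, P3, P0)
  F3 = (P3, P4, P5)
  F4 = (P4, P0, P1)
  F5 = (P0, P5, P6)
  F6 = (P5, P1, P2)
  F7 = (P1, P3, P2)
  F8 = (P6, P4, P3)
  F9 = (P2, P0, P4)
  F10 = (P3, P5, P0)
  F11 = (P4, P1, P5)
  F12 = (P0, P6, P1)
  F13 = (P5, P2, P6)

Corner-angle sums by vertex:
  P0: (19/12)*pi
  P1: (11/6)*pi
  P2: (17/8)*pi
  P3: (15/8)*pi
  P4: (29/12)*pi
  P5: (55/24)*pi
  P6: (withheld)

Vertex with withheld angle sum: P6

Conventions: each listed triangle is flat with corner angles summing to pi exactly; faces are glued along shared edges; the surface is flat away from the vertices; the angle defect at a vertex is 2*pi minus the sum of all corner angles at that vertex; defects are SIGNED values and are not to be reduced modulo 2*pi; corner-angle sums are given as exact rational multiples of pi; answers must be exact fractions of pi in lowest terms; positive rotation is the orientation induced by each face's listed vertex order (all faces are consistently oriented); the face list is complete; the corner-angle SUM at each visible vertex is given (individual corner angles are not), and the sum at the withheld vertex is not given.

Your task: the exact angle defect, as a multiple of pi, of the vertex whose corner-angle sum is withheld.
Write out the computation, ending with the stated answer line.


V = 7, E = 21, F = 14; chi = V - E + F = 0
Gauss-Bonnet: total defect = 2*pi*chi = 0; visible defects sum to -pi/8

Answer: defect(P6) = pi/8


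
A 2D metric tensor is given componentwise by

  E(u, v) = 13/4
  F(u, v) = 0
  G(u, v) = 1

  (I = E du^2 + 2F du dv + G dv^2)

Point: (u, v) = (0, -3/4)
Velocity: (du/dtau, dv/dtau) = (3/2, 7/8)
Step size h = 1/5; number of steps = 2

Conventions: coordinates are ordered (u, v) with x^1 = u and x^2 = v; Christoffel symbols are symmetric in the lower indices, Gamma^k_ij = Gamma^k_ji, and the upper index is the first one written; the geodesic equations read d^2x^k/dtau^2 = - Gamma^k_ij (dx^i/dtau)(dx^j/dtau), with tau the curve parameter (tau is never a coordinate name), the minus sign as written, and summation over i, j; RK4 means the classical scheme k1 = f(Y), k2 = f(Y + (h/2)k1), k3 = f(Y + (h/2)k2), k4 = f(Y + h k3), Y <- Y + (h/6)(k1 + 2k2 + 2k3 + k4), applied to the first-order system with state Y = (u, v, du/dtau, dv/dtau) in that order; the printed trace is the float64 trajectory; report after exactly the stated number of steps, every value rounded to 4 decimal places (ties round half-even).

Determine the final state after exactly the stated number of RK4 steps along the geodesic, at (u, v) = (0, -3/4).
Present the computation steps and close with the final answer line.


f(Y) = (du/dtau, dv/dtau, -Gamma^u_ij Y'^i Y'^j, -Gamma^v_ij Y'^i Y'^j) with the Gammas evaluated at the stage position; h = 0.200000; intermediate values shown to 6 dp
step 0: u = 0.0000, v = -0.7500, du/dtau = 1.5000, dv/dtau = 0.8750
step 1:
  k1: at (u, v) = (0.000000, -0.750000), (du/dtau, dv/dtau) = (1.500000, 0.875000); Gamma_uuu = 0.000000, Gamma_uuv = 0.000000, Gamma_uvv = 0.000000, Gamma_vuu = 0.000000, Gamma_vuv = 0.000000, Gamma_vvv = 0.000000; k1 = (1.500000, 0.875000, 0.000000, 0.000000)
  k2: at (u, v) = (0.150000, -0.662500), (du/dtau, dv/dtau) = (1.500000, 0.875000); Gamma_uuu = 0.000000, Gamma_uuv = 0.000000, Gamma_uvv = 0.000000, Gamma_vuu = 0.000000, Gamma_vuv = 0.000000, Gamma_vvv = 0.000000; k2 = (1.500000, 0.875000, 0.000000, 0.000000)
  k3: at (u, v) = (0.150000, -0.662500), (du/dtau, dv/dtau) = (1.500000, 0.875000); Gamma_uuu = 0.000000, Gamma_uuv = 0.000000, Gamma_uvv = 0.000000, Gamma_vuu = 0.000000, Gamma_vuv = 0.000000, Gamma_vvv = 0.000000; k3 = (1.500000, 0.875000, 0.000000, 0.000000)
  k4: at (u, v) = (0.300000, -0.575000), (du/dtau, dv/dtau) = (1.500000, 0.875000); Gamma_uuu = 0.000000, Gamma_uuv = 0.000000, Gamma_uvv = 0.000000, Gamma_vuu = 0.000000, Gamma_vuv = 0.000000, Gamma_vvv = 0.000000; k4 = (1.500000, 0.875000, 0.000000, 0.000000)
  Y <- Y + (h/6)(k1 + 2k2 + 2k3 + k4): u = 0.3000, v = -0.5750, du/dtau = 1.5000, dv/dtau = 0.8750
step 2:
  k1: at (u, v) = (0.300000, -0.575000), (du/dtau, dv/dtau) = (1.500000, 0.875000); Gamma_uuu = 0.000000, Gamma_uuv = 0.000000, Gamma_uvv = 0.000000, Gamma_vuu = 0.000000, Gamma_vuv = 0.000000, Gamma_vvv = 0.000000; k1 = (1.500000, 0.875000, 0.000000, 0.000000)
  k2: at (u, v) = (0.450000, -0.487500), (du/dtau, dv/dtau) = (1.500000, 0.875000); Gamma_uuu = 0.000000, Gamma_uuv = 0.000000, Gamma_uvv = 0.000000, Gamma_vuu = 0.000000, Gamma_vuv = 0.000000, Gamma_vvv = 0.000000; k2 = (1.500000, 0.875000, 0.000000, 0.000000)
  k3: at (u, v) = (0.450000, -0.487500), (du/dtau, dv/dtau) = (1.500000, 0.875000); Gamma_uuu = 0.000000, Gamma_uuv = 0.000000, Gamma_uvv = 0.000000, Gamma_vuu = 0.000000, Gamma_vuv = 0.000000, Gamma_vvv = 0.000000; k3 = (1.500000, 0.875000, 0.000000, 0.000000)
  k4: at (u, v) = (0.600000, -0.400000), (du/dtau, dv/dtau) = (1.500000, 0.875000); Gamma_uuu = 0.000000, Gamma_uuv = 0.000000, Gamma_uvv = 0.000000, Gamma_vuu = 0.000000, Gamma_vuv = 0.000000, Gamma_vvv = 0.000000; k4 = (1.500000, 0.875000, 0.000000, 0.000000)
  Y <- Y + (h/6)(k1 + 2k2 + 2k3 + k4): u = 0.6000, v = -0.4000, du/dtau = 1.5000, dv/dtau = 0.8750

Answer: u = 0.6000, v = -0.4000, du/dtau = 1.5000, dv/dtau = 0.8750


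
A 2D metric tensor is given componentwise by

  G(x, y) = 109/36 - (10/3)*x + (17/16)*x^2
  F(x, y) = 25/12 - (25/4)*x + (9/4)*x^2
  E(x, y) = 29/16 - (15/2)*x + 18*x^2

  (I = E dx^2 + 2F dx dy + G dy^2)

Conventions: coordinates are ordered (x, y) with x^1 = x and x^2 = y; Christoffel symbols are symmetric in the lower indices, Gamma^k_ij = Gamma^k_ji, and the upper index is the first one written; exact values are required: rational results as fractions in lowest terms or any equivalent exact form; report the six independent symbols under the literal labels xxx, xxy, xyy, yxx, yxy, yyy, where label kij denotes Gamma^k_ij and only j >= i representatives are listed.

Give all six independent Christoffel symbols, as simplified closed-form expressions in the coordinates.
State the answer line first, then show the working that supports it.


Answer: Gamma_xxx = (20736*x^3 - 50220*x^2 + 42768*x + 3840)/(32400*x^4 - 91800*x^3 + 76005*x^2 - 6240*x + 2644), Gamma_xxy = (-5508*x^3 + 23940*x^2 - 29100*x + 8000)/(32400*x^4 - 91800*x^3 + 76005*x^2 - 6240*x + 2644), Gamma_xyy = (-7803*x^3 + 36720*x^2 - 60636*x + 34880)/(97200*x^4 - 275400*x^3 + 228015*x^2 - 18720*x + 7932), Gamma_yxx = (93312*x^3 - 58320*x^2 - 13608*x - 8100)/(32400*x^4 - 91800*x^3 + 76005*x^2 - 6240*x + 2644), Gamma_yxy = (44064*x^3 - 87480*x^2 + 33237*x - 6960)/(32400*x^4 - 91800*x^3 + 76005*x^2 - 6240*x + 2644), Gamma_yyy = (5508*x^3 - 23940*x^2 + 29100*x - 8000)/(32400*x^4 - 91800*x^3 + 76005*x^2 - 6240*x + 2644)

E = 29/16 - (15/2)*x + 18*x^2; F = 25/12 - (25/4)*x + (9/4)*x^2; G = 109/36 - (10/3)*x + (17/16)*x^2
Gamma^k_ij = (1/2) g^{kl} (d_i g_jl + d_j g_il - d_l g_ij), with g^inv = (1/(EG-F^2)) [[G, -F], [-F, E]]
first partials: E_x = -15/2 + 36*x, E_y = 0, F_x = -25/4 + (9/2)*x, F_y = 0, G_x = -10/3 + (17/8)*x, G_y = 0
D = EG - F^2 = 661/576 - (65/24)*x + (8445/256)*x^2 - (1275/32)*x^3 + (225/16)*x^4
expanded: Gamma^x_xx = (G E_x - 2F F_x + F E_y)/(2D), Gamma^x_xy = (G E_y - F G_x)/(2D), Gamma^x_yy = (2G F_y - G G_x - F G_y)/(2D), Gamma^y_xx = (2E F_x - E E_y - F E_x)/(2D), Gamma^y_xy = (E G_x - F E_y)/(2D), Gamma^y_yy = (E G_y - 2F F_y + F G_x)/(2D); substitute and cancel common factors


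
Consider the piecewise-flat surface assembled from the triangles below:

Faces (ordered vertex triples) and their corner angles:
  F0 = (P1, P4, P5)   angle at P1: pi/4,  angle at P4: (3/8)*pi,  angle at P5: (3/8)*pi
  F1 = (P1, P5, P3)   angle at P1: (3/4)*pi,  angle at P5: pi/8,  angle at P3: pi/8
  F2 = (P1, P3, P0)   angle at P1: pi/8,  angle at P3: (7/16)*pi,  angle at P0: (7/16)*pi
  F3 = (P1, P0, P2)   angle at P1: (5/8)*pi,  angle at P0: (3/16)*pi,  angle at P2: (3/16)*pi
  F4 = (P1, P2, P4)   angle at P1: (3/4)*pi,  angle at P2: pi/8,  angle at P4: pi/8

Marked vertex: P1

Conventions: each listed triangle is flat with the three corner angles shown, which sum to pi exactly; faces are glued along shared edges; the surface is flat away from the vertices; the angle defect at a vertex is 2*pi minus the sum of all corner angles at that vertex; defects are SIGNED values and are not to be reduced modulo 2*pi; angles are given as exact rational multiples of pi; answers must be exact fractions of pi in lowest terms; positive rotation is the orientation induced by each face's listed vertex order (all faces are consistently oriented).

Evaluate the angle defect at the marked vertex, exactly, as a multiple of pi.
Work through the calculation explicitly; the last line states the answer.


Sum of corner angles at P1: (5/2)*pi
defect = 2*pi - (5/2)*pi

Answer: defect(P1) = -pi/2


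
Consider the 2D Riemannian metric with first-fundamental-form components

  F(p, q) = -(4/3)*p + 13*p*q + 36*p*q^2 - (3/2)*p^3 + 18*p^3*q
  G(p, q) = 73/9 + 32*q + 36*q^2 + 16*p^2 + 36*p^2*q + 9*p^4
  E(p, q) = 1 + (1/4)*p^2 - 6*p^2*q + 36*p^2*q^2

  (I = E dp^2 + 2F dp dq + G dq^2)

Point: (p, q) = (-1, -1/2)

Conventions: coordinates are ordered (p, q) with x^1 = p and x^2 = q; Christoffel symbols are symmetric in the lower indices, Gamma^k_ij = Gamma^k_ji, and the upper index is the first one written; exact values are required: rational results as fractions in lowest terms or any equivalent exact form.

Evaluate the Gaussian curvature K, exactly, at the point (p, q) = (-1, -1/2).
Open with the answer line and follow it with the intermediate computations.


Answer: K = -73872/537289

E = 53/4, F = 28/3, G = 73/9, EG - F^2 = 733/36 at the point
E_p = -49/2, E_q = -42, F_p = -91/3, F_q = 5, G_p = -32, G_q = 32
E_qq = 72, F_pq = 31, G_pp = 104
By Brioschi, K is (det M1 - det M2) divided by (EG - F^2) squared.
M1 = [[-E_qq/2 + F_pq - G_pp/2, E_p/2, F_p - E_q/2], [F_q - G_p/2, E, F], [G_q/2, F, G]] = [[-57, -49/4, -28/3], [21, 53/4, 28/3], [16, 28/3, 73/9]]; det M1 = -754
M2 = [[0, E_q/2, G_p/2], [E_q/2, E, F], [G_p/2, F, G]] = [[0, -21, -16], [-21, 53/4, 28/3], [-16, 28/3, 73/9]]; det M2 = -697
det M1 - det M2 = -57; K = -57 / (733/36)^2 = -73872/537289


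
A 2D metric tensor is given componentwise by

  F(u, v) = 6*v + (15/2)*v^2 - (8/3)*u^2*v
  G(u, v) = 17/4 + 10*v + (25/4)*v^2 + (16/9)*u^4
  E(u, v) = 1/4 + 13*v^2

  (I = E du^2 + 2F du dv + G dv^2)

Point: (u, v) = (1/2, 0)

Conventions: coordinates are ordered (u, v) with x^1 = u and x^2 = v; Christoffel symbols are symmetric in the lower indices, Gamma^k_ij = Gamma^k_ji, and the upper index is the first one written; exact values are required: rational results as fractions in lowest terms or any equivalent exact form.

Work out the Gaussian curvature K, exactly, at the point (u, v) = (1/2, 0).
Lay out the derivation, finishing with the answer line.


E = 1/4, F = 0, G = 157/36, EG - F^2 = 157/144 at the point
E_u = 0, E_v = 0, F_u = 0, F_v = 16/3, G_u = 8/9, G_v = 10
E_vv = 26, F_uv = -8/3, G_uu = 16/3
The intrinsic route: Brioschi's K = (det M1 - det M2)/(EG - F^2)^2.
M1 = [[-E_vv/2 + F_uv - G_uu/2, E_u/2, F_u - E_v/2], [F_v - G_u/2, E, F], [G_v/2, F, G]] = [[-55/3, 0, 0], [44/9, 1/4, 0], [5, 0, 157/36]]; det M1 = -8635/432
M2 = [[0, E_v/2, G_u/2], [E_v/2, E, F], [G_u/2, F, G]] = [[0, 0, 4/9], [0, 1/4, 0], [4/9, 0, 157/36]]; det M2 = -4/81
det M1 - det M2 = -25841/1296; K = -25841/1296 / (157/144)^2 = -413456/24649

Answer: K = -413456/24649
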